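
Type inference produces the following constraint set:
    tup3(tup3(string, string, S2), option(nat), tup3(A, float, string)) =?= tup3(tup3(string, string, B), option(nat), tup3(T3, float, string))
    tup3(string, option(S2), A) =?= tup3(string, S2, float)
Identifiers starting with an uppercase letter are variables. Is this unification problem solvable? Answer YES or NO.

NO

Decompose tup3/3: tup3(string, string, S2) =?= tup3(string, string, B),  option(nat) =?= option(nat),  tup3(A, float, string) =?= tup3(T3, float, string).
Decompose tup3/3: string =?= string,  string =?= string,  S2 =?= B.
Delete trivial equation string =?= string.
Delete trivial equation string =?= string.
Bind S2 := B; substituting into the one remaining equation that mentions S2 gives: tup3(string, option(B), A) =?= tup3(string, B, float).
Delete trivial equation option(nat) =?= option(nat).
Decompose tup3/3: A =?= T3,  float =?= float,  string =?= string.
Bind A := T3; substituting into the one remaining equation that mentions A gives: tup3(string, option(B), T3) =?= tup3(string, B, float).
Delete trivial equation float =?= float.
Delete trivial equation string =?= string.
Decompose tup3/3: string =?= string,  option(B) =?= B,  T3 =?= float.
Delete trivial equation string =?= string.
Occurs check fails: B occurs in option(B); the equation B =?= option(B) has no finite solution.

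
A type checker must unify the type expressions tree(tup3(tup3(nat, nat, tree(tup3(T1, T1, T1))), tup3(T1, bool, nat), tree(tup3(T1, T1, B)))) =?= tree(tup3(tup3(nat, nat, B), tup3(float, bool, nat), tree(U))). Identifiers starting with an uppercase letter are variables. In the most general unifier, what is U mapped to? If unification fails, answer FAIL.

tup3(float, float, tree(tup3(float, float, float)))

Decompose tree/1: tup3(tup3(nat, nat, tree(tup3(T1, T1, T1))), tup3(T1, bool, nat), tree(tup3(T1, T1, B))) =?= tup3(tup3(nat, nat, B), tup3(float, bool, nat), tree(U)).
Decompose tup3/3: tup3(nat, nat, tree(tup3(T1, T1, T1))) =?= tup3(nat, nat, B),  tup3(T1, bool, nat) =?= tup3(float, bool, nat),  tree(tup3(T1, T1, B)) =?= tree(U).
Decompose tup3/3: nat =?= nat,  nat =?= nat,  tree(tup3(T1, T1, T1)) =?= B.
Delete trivial equation nat =?= nat.
Delete trivial equation nat =?= nat.
Bind B := tree(tup3(T1, T1, T1)); substituting into the one remaining equation that mentions B gives: tree(tup3(T1, T1, tree(tup3(T1, T1, T1)))) =?= tree(U).
Decompose tup3/3: T1 =?= float,  bool =?= bool,  nat =?= nat.
Bind T1 := float; substituting into the one remaining equation that mentions T1 gives: tree(tup3(float, float, tree(tup3(float, float, float)))) =?= tree(U). Substituting into the earlier binding gives B := tree(tup3(float, float, float)).
Delete trivial equation bool =?= bool.
Delete trivial equation nat =?= nat.
Decompose tree/1: tup3(float, float, tree(tup3(float, float, float))) =?= U.
Bind U := tup3(float, float, tree(tup3(float, float, float))).
MGU = { B := tree(tup3(float, float, float)), T1 := float, U := tup3(float, float, tree(tup3(float, float, float))) }, so U := tup3(float, float, tree(tup3(float, float, float))).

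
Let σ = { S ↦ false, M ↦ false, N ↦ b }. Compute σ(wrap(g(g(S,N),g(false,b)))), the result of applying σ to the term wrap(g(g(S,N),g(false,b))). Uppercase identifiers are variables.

Replace each occurrence of S with false.
Replace each occurrence of N with b.
Result: wrap(g(g(false,b),g(false,b))).

wrap(g(g(false,b),g(false,b)))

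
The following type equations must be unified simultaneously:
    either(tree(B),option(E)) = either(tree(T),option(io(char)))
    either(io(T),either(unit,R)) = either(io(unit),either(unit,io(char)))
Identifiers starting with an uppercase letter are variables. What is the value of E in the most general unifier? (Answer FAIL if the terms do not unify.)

Decompose either/2: tree(B) = tree(T),  option(E) = option(io(char)).
Decompose tree/1: B = T.
Bind B := T; no other remaining equation mentions B.
Decompose option/1: E = io(char).
Bind E := io(char); no other remaining equation mentions E.
Decompose either/2: io(T) = io(unit),  either(unit,R) = either(unit,io(char)).
Decompose io/1: T = unit.
Bind T := unit; no other remaining equation mentions T. Substituting into the earlier binding gives B := unit.
Decompose either/2: unit = unit,  R = io(char).
Delete trivial equation unit = unit.
Bind R := io(char).
MGU = { B -> unit, E -> io(char), T -> unit, R -> io(char) }, so E -> io(char).

io(char)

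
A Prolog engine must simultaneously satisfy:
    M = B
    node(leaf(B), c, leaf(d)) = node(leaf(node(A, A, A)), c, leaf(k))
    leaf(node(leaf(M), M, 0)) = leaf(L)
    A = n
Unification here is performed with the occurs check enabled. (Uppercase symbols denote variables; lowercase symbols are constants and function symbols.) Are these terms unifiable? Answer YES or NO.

NO

Bind M := B; substituting into the one remaining equation that mentions M gives: leaf(node(leaf(B), B, 0)) = leaf(L).
Decompose node/3: leaf(B) = leaf(node(A, A, A)),  c = c,  leaf(d) = leaf(k).
Decompose leaf/1: B = node(A, A, A).
Bind B := node(A, A, A); substituting into the one remaining equation that mentions B gives: leaf(node(leaf(node(A, A, A)), node(A, A, A), 0)) = leaf(L). Substituting into the earlier binding gives M := node(A, A, A).
Delete trivial equation c = c.
Decompose leaf/1: d = k.
Clash: constants d and k differ; no unifier exists.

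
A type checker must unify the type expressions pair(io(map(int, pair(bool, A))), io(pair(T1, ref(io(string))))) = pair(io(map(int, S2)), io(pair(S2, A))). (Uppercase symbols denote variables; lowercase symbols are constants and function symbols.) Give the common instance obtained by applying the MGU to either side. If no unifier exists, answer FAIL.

Decompose pair/2: io(map(int, pair(bool, A))) = io(map(int, S2)),  io(pair(T1, ref(io(string)))) = io(pair(S2, A)).
Decompose io/1: map(int, pair(bool, A)) = map(int, S2).
Decompose map/2: int = int,  pair(bool, A) = S2.
Delete trivial equation int = int.
Bind S2 := pair(bool, A); substituting into the remaining equation gives: io(pair(T1, ref(io(string)))) = io(pair(pair(bool, A), A)).
Decompose io/1: pair(T1, ref(io(string))) = pair(pair(bool, A), A).
Decompose pair/2: T1 = pair(bool, A),  ref(io(string)) = A.
Bind T1 := pair(bool, A); no other remaining equation mentions T1.
Bind A := ref(io(string)). Substituting into the earlier bindings gives S2 := pair(bool, ref(io(string))), T1 := pair(bool, ref(io(string))).
Applying the MGU to either side gives pair(io(map(int, pair(bool, ref(io(string))))), io(pair(pair(bool, ref(io(string))), ref(io(string))))).

pair(io(map(int, pair(bool, ref(io(string))))), io(pair(pair(bool, ref(io(string))), ref(io(string)))))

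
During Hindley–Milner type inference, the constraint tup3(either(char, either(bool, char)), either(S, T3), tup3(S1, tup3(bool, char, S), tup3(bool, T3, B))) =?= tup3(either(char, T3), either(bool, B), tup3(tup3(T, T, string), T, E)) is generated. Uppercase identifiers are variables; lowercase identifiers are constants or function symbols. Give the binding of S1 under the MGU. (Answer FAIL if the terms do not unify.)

Decompose tup3/3: either(char, either(bool, char)) =?= either(char, T3),  either(S, T3) =?= either(bool, B),  tup3(S1, tup3(bool, char, S), tup3(bool, T3, B)) =?= tup3(tup3(T, T, string), T, E).
Decompose either/2: char =?= char,  either(bool, char) =?= T3.
Delete trivial equation char =?= char.
Bind T3 := either(bool, char); substituting into the remaining equations gives: either(S, either(bool, char)) =?= either(bool, B),  tup3(S1, tup3(bool, char, S), tup3(bool, either(bool, char), B)) =?= tup3(tup3(T, T, string), T, E).
Decompose either/2: S =?= bool,  either(bool, char) =?= B.
Bind S := bool; substituting into the one remaining equation that mentions S gives: tup3(S1, tup3(bool, char, bool), tup3(bool, either(bool, char), B)) =?= tup3(tup3(T, T, string), T, E).
Bind B := either(bool, char); substituting into the remaining equation gives: tup3(S1, tup3(bool, char, bool), tup3(bool, either(bool, char), either(bool, char))) =?= tup3(tup3(T, T, string), T, E).
Decompose tup3/3: S1 =?= tup3(T, T, string),  tup3(bool, char, bool) =?= T,  tup3(bool, either(bool, char), either(bool, char)) =?= E.
Bind S1 := tup3(T, T, string); no other remaining equation mentions S1.
Bind T := tup3(bool, char, bool); no other remaining equation mentions T. Substituting into the earlier binding gives S1 := tup3(tup3(bool, char, bool), tup3(bool, char, bool), string).
Bind E := tup3(bool, either(bool, char), either(bool, char)).
MGU = { T3 -> either(bool, char), S -> bool, B -> either(bool, char), S1 -> tup3(tup3(bool, char, bool), tup3(bool, char, bool), string), T -> tup3(bool, char, bool), E -> tup3(bool, either(bool, char), either(bool, char)) }, so S1 -> tup3(tup3(bool, char, bool), tup3(bool, char, bool), string).

tup3(tup3(bool, char, bool), tup3(bool, char, bool), string)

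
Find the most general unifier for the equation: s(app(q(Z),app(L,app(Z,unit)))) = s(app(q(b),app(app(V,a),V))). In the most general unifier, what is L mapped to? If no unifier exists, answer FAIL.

app(app(b,unit),a)

Decompose s/1: app(q(Z),app(L,app(Z,unit))) = app(q(b),app(app(V,a),V)).
Decompose app/2: q(Z) = q(b),  app(L,app(Z,unit)) = app(app(V,a),V).
Decompose q/1: Z = b.
Bind Z := b; substituting into the remaining equation gives: app(L,app(b,unit)) = app(app(V,a),V).
Decompose app/2: L = app(V,a),  app(b,unit) = V.
Bind L := app(V,a); no other remaining equation mentions L.
Bind V := app(b,unit). Substituting into the earlier binding gives L := app(app(b,unit),a).
MGU = { Z -> b, L -> app(app(b,unit),a), V -> app(b,unit) }, so L -> app(app(b,unit),a).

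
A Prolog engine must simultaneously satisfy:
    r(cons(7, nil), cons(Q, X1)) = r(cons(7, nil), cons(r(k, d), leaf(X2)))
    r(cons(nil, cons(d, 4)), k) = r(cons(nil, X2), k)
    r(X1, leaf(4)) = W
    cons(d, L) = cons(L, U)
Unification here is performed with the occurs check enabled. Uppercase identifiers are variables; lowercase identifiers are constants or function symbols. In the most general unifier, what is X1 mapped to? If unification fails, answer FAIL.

leaf(cons(d, 4))

Decompose r/2: cons(7, nil) = cons(7, nil),  cons(Q, X1) = cons(r(k, d), leaf(X2)).
Delete trivial equation cons(7, nil) = cons(7, nil).
Decompose cons/2: Q = r(k, d),  X1 = leaf(X2).
Bind Q := r(k, d); no other remaining equation mentions Q.
Bind X1 := leaf(X2); substituting into the one remaining equation that mentions X1 gives: r(leaf(X2), leaf(4)) = W.
Decompose r/2: cons(nil, cons(d, 4)) = cons(nil, X2),  k = k.
Decompose cons/2: nil = nil,  cons(d, 4) = X2.
Delete trivial equation nil = nil.
Bind X2 := cons(d, 4); substituting into the one remaining equation that mentions X2 gives: r(leaf(cons(d, 4)), leaf(4)) = W. Substituting into the earlier binding gives X1 := leaf(cons(d, 4)).
Delete trivial equation k = k.
Bind W := r(leaf(cons(d, 4)), leaf(4)); no other remaining equation mentions W.
Decompose cons/2: d = L,  L = U.
Bind L := d; substituting into the remaining equation gives: d = U.
Bind U := d.
MGU = { Q ↦ r(k, d), X1 ↦ leaf(cons(d, 4)), X2 ↦ cons(d, 4), W ↦ r(leaf(cons(d, 4)), leaf(4)), L ↦ d, U ↦ d }, so X1 ↦ leaf(cons(d, 4)).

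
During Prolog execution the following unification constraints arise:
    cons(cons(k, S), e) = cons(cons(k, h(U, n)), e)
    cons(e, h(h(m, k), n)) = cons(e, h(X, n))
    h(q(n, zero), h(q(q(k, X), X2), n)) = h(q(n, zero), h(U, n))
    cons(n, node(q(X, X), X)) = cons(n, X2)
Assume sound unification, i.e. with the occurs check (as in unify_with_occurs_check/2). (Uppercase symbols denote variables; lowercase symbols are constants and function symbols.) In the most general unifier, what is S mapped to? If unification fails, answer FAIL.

h(q(q(k, h(m, k)), node(q(h(m, k), h(m, k)), h(m, k))), n)

Decompose cons/2: cons(k, S) = cons(k, h(U, n)),  e = e.
Decompose cons/2: k = k,  S = h(U, n).
Delete trivial equation k = k.
Bind S := h(U, n); no other remaining equation mentions S.
Delete trivial equation e = e.
Decompose cons/2: e = e,  h(h(m, k), n) = h(X, n).
Delete trivial equation e = e.
Decompose h/2: h(m, k) = X,  n = n.
Bind X := h(m, k); substituting into the 2 remaining equations that mention X gives: h(q(n, zero), h(q(q(k, h(m, k)), X2), n)) = h(q(n, zero), h(U, n)),  cons(n, node(q(h(m, k), h(m, k)), h(m, k))) = cons(n, X2).
Delete trivial equation n = n.
Decompose h/2: q(n, zero) = q(n, zero),  h(q(q(k, h(m, k)), X2), n) = h(U, n).
Delete trivial equation q(n, zero) = q(n, zero).
Decompose h/2: q(q(k, h(m, k)), X2) = U,  n = n.
Bind U := q(q(k, h(m, k)), X2); no other remaining equation mentions U. Substituting into the earlier binding gives S := h(q(q(k, h(m, k)), X2), n).
Delete trivial equation n = n.
Decompose cons/2: n = n,  node(q(h(m, k), h(m, k)), h(m, k)) = X2.
Delete trivial equation n = n.
Bind X2 := node(q(h(m, k), h(m, k)), h(m, k)). Substituting into the earlier bindings gives S := h(q(q(k, h(m, k)), node(q(h(m, k), h(m, k)), h(m, k))), n), U := q(q(k, h(m, k)), node(q(h(m, k), h(m, k)), h(m, k))).
MGU = { S -> h(q(q(k, h(m, k)), node(q(h(m, k), h(m, k)), h(m, k))), n), X -> h(m, k), U -> q(q(k, h(m, k)), node(q(h(m, k), h(m, k)), h(m, k))), X2 -> node(q(h(m, k), h(m, k)), h(m, k)) }, so S -> h(q(q(k, h(m, k)), node(q(h(m, k), h(m, k)), h(m, k))), n).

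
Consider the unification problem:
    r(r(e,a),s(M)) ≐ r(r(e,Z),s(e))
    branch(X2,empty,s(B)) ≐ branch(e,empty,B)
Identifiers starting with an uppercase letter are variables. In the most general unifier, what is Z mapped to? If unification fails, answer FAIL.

Decompose r/2: r(e,a) ≐ r(e,Z),  s(M) ≐ s(e).
Decompose r/2: e ≐ e,  a ≐ Z.
Delete trivial equation e ≐ e.
Bind Z := a; no other remaining equation mentions Z.
Decompose s/1: M ≐ e.
Bind M := e; no other remaining equation mentions M.
Decompose branch/3: X2 ≐ e,  empty ≐ empty,  s(B) ≐ B.
Bind X2 := e; no other remaining equation mentions X2.
Delete trivial equation empty ≐ empty.
Occurs check fails: B occurs in s(B); the equation B ≐ s(B) has no finite solution.

FAIL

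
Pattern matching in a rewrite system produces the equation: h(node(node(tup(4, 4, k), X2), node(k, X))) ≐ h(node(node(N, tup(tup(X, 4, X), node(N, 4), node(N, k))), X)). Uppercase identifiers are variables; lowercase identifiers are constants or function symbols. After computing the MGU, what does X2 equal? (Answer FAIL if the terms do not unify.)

Decompose h/1: node(node(tup(4, 4, k), X2), node(k, X)) ≐ node(node(N, tup(tup(X, 4, X), node(N, 4), node(N, k))), X).
Decompose node/2: node(tup(4, 4, k), X2) ≐ node(N, tup(tup(X, 4, X), node(N, 4), node(N, k))),  node(k, X) ≐ X.
Decompose node/2: tup(4, 4, k) ≐ N,  X2 ≐ tup(tup(X, 4, X), node(N, 4), node(N, k)).
Bind N := tup(4, 4, k); substituting into the one remaining equation that mentions N gives: X2 ≐ tup(tup(X, 4, X), node(tup(4, 4, k), 4), node(tup(4, 4, k), k)).
Bind X2 := tup(tup(X, 4, X), node(tup(4, 4, k), 4), node(tup(4, 4, k), k)); no other remaining equation mentions X2.
Occurs check fails: X occurs in node(k, X); the equation X ≐ node(k, X) has no finite solution.

FAIL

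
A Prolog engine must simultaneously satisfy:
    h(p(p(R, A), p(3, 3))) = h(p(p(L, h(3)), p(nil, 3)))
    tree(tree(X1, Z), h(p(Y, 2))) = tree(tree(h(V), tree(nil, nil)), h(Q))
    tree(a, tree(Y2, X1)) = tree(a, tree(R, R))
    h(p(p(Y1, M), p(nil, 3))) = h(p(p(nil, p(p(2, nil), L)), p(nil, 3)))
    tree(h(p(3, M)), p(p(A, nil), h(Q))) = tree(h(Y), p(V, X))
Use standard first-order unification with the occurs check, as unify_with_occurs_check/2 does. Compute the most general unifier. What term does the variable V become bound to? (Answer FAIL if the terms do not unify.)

FAIL

Decompose h/1: p(p(R, A), p(3, 3)) = p(p(L, h(3)), p(nil, 3)).
Decompose p/2: p(R, A) = p(L, h(3)),  p(3, 3) = p(nil, 3).
Decompose p/2: R = L,  A = h(3).
Bind R := L; substituting into the one remaining equation that mentions R gives: tree(a, tree(Y2, X1)) = tree(a, tree(L, L)).
Bind A := h(3); substituting into the one remaining equation that mentions A gives: tree(h(p(3, M)), p(p(h(3), nil), h(Q))) = tree(h(Y), p(V, X)).
Decompose p/2: 3 = nil,  3 = 3.
Clash: constants 3 and nil differ; no unifier exists.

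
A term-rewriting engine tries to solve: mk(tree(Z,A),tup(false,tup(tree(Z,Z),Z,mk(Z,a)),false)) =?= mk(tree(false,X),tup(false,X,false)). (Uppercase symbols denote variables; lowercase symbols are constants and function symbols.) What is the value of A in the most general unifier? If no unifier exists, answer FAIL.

Decompose mk/2: tree(Z,A) =?= tree(false,X),  tup(false,tup(tree(Z,Z),Z,mk(Z,a)),false) =?= tup(false,X,false).
Decompose tree/2: Z =?= false,  A =?= X.
Bind Z := false; substituting into the one remaining equation that mentions Z gives: tup(false,tup(tree(false,false),false,mk(false,a)),false) =?= tup(false,X,false).
Bind A := X; no other remaining equation mentions A.
Decompose tup/3: false =?= false,  tup(tree(false,false),false,mk(false,a)) =?= X,  false =?= false.
Delete trivial equation false =?= false.
Bind X := tup(tree(false,false),false,mk(false,a)); no other remaining equation mentions X. Substituting into the earlier binding gives A := tup(tree(false,false),false,mk(false,a)).
Delete trivial equation false =?= false.
MGU = { Z -> false, A -> tup(tree(false,false),false,mk(false,a)), X -> tup(tree(false,false),false,mk(false,a)) }, so A -> tup(tree(false,false),false,mk(false,a)).

tup(tree(false,false),false,mk(false,a))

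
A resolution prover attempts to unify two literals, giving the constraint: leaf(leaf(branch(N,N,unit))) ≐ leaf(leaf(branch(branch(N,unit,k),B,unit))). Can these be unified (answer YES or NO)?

Decompose leaf/1: leaf(branch(N,N,unit)) ≐ leaf(branch(branch(N,unit,k),B,unit)).
Decompose leaf/1: branch(N,N,unit) ≐ branch(branch(N,unit,k),B,unit).
Decompose branch/3: N ≐ branch(N,unit,k),  N ≐ B,  unit ≐ unit.
Occurs check fails: N occurs in branch(N,unit,k); the equation N ≐ branch(N,unit,k) has no finite solution.

NO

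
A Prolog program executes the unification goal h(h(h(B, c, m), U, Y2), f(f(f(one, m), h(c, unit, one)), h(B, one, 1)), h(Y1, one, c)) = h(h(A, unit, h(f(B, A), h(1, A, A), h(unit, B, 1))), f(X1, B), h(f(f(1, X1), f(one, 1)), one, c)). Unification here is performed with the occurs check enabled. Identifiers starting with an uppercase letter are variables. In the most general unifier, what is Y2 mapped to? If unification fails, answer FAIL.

FAIL

Decompose h/3: h(h(B, c, m), U, Y2) = h(A, unit, h(f(B, A), h(1, A, A), h(unit, B, 1))),  f(f(f(one, m), h(c, unit, one)), h(B, one, 1)) = f(X1, B),  h(Y1, one, c) = h(f(f(1, X1), f(one, 1)), one, c).
Decompose h/3: h(B, c, m) = A,  U = unit,  Y2 = h(f(B, A), h(1, A, A), h(unit, B, 1)).
Bind A := h(B, c, m); substituting into the one remaining equation that mentions A gives: Y2 = h(f(B, h(B, c, m)), h(1, h(B, c, m), h(B, c, m)), h(unit, B, 1)).
Bind U := unit; no other remaining equation mentions U.
Bind Y2 := h(f(B, h(B, c, m)), h(1, h(B, c, m), h(B, c, m)), h(unit, B, 1)); no other remaining equation mentions Y2.
Decompose f/2: f(f(one, m), h(c, unit, one)) = X1,  h(B, one, 1) = B.
Bind X1 := f(f(one, m), h(c, unit, one)); substituting into the one remaining equation that mentions X1 gives: h(Y1, one, c) = h(f(f(1, f(f(one, m), h(c, unit, one))), f(one, 1)), one, c).
Occurs check fails: B occurs in h(B, one, 1); the equation B = h(B, one, 1) has no finite solution.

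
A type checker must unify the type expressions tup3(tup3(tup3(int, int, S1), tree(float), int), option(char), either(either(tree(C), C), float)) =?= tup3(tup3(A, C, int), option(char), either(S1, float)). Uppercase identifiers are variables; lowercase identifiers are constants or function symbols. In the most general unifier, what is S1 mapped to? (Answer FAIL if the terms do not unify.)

Decompose tup3/3: tup3(tup3(int, int, S1), tree(float), int) =?= tup3(A, C, int),  option(char) =?= option(char),  either(either(tree(C), C), float) =?= either(S1, float).
Decompose tup3/3: tup3(int, int, S1) =?= A,  tree(float) =?= C,  int =?= int.
Bind A := tup3(int, int, S1); no other remaining equation mentions A.
Bind C := tree(float); substituting into the one remaining equation that mentions C gives: either(either(tree(tree(float)), tree(float)), float) =?= either(S1, float).
Delete trivial equation int =?= int.
Delete trivial equation option(char) =?= option(char).
Decompose either/2: either(tree(tree(float)), tree(float)) =?= S1,  float =?= float.
Bind S1 := either(tree(tree(float)), tree(float)); no other remaining equation mentions S1. Substituting into the earlier binding gives A := tup3(int, int, either(tree(tree(float)), tree(float))).
Delete trivial equation float =?= float.
MGU = { A := tup3(int, int, either(tree(tree(float)), tree(float))), C := tree(float), S1 := either(tree(tree(float)), tree(float)) }, so S1 := either(tree(tree(float)), tree(float)).

either(tree(tree(float)), tree(float))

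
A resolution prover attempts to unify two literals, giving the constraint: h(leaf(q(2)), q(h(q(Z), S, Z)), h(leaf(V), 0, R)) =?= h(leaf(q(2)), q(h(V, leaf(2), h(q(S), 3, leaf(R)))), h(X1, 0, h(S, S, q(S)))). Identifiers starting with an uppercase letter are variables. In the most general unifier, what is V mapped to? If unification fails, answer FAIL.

q(h(q(leaf(2)), 3, leaf(h(leaf(2), leaf(2), q(leaf(2))))))

Decompose h/3: leaf(q(2)) =?= leaf(q(2)),  q(h(q(Z), S, Z)) =?= q(h(V, leaf(2), h(q(S), 3, leaf(R)))),  h(leaf(V), 0, R) =?= h(X1, 0, h(S, S, q(S))).
Delete trivial equation leaf(q(2)) =?= leaf(q(2)).
Decompose q/1: h(q(Z), S, Z) =?= h(V, leaf(2), h(q(S), 3, leaf(R))).
Decompose h/3: q(Z) =?= V,  S =?= leaf(2),  Z =?= h(q(S), 3, leaf(R)).
Bind V := q(Z); substituting into the one remaining equation that mentions V gives: h(leaf(q(Z)), 0, R) =?= h(X1, 0, h(S, S, q(S))).
Bind S := leaf(2); substituting into the remaining equations gives: Z =?= h(q(leaf(2)), 3, leaf(R)),  h(leaf(q(Z)), 0, R) =?= h(X1, 0, h(leaf(2), leaf(2), q(leaf(2)))).
Bind Z := h(q(leaf(2)), 3, leaf(R)); substituting into the remaining equation gives: h(leaf(q(h(q(leaf(2)), 3, leaf(R)))), 0, R) =?= h(X1, 0, h(leaf(2), leaf(2), q(leaf(2)))). Substituting into the earlier binding gives V := q(h(q(leaf(2)), 3, leaf(R))).
Decompose h/3: leaf(q(h(q(leaf(2)), 3, leaf(R)))) =?= X1,  0 =?= 0,  R =?= h(leaf(2), leaf(2), q(leaf(2))).
Bind X1 := leaf(q(h(q(leaf(2)), 3, leaf(R)))); no other remaining equation mentions X1.
Delete trivial equation 0 =?= 0.
Bind R := h(leaf(2), leaf(2), q(leaf(2))). Substituting into the earlier bindings gives V := q(h(q(leaf(2)), 3, leaf(h(leaf(2), leaf(2), q(leaf(2)))))), Z := h(q(leaf(2)), 3, leaf(h(leaf(2), leaf(2), q(leaf(2))))), X1 := leaf(q(h(q(leaf(2)), 3, leaf(h(leaf(2), leaf(2), q(leaf(2))))))).
MGU = { V -> q(h(q(leaf(2)), 3, leaf(h(leaf(2), leaf(2), q(leaf(2)))))), S -> leaf(2), Z -> h(q(leaf(2)), 3, leaf(h(leaf(2), leaf(2), q(leaf(2))))), X1 -> leaf(q(h(q(leaf(2)), 3, leaf(h(leaf(2), leaf(2), q(leaf(2))))))), R -> h(leaf(2), leaf(2), q(leaf(2))) }, so V -> q(h(q(leaf(2)), 3, leaf(h(leaf(2), leaf(2), q(leaf(2)))))).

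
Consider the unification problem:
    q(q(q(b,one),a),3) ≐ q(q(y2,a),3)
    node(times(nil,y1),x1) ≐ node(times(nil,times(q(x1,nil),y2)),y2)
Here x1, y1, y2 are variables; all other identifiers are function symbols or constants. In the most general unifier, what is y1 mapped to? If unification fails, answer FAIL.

times(q(q(b,one),nil),q(b,one))

Decompose q/2: q(q(b,one),a) ≐ q(y2,a),  3 ≐ 3.
Decompose q/2: q(b,one) ≐ y2,  a ≐ a.
Bind y2 := q(b,one); substituting into the one remaining equation that mentions y2 gives: node(times(nil,y1),x1) ≐ node(times(nil,times(q(x1,nil),q(b,one))),q(b,one)).
Delete trivial equation a ≐ a.
Delete trivial equation 3 ≐ 3.
Decompose node/2: times(nil,y1) ≐ times(nil,times(q(x1,nil),q(b,one))),  x1 ≐ q(b,one).
Decompose times/2: nil ≐ nil,  y1 ≐ times(q(x1,nil),q(b,one)).
Delete trivial equation nil ≐ nil.
Bind y1 := times(q(x1,nil),q(b,one)); no other remaining equation mentions y1.
Bind x1 := q(b,one). Substituting into the earlier binding gives y1 := times(q(q(b,one),nil),q(b,one)).
MGU = { y2 -> q(b,one), y1 -> times(q(q(b,one),nil),q(b,one)), x1 -> q(b,one) }, so y1 -> times(q(q(b,one),nil),q(b,one)).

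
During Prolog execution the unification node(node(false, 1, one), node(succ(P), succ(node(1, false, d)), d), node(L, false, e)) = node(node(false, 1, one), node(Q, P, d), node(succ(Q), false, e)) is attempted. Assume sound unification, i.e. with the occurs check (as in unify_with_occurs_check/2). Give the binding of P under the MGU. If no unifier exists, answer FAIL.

succ(node(1, false, d))

Decompose node/3: node(false, 1, one) = node(false, 1, one),  node(succ(P), succ(node(1, false, d)), d) = node(Q, P, d),  node(L, false, e) = node(succ(Q), false, e).
Delete trivial equation node(false, 1, one) = node(false, 1, one).
Decompose node/3: succ(P) = Q,  succ(node(1, false, d)) = P,  d = d.
Bind Q := succ(P); substituting into the one remaining equation that mentions Q gives: node(L, false, e) = node(succ(succ(P)), false, e).
Bind P := succ(node(1, false, d)); substituting into the one remaining equation that mentions P gives: node(L, false, e) = node(succ(succ(succ(node(1, false, d)))), false, e). Substituting into the earlier binding gives Q := succ(succ(node(1, false, d))).
Delete trivial equation d = d.
Decompose node/3: L = succ(succ(succ(node(1, false, d)))),  false = false,  e = e.
Bind L := succ(succ(succ(node(1, false, d)))); no other remaining equation mentions L.
Delete trivial equation false = false.
Delete trivial equation e = e.
MGU = { Q -> succ(succ(node(1, false, d))), P -> succ(node(1, false, d)), L -> succ(succ(succ(node(1, false, d)))) }, so P -> succ(node(1, false, d)).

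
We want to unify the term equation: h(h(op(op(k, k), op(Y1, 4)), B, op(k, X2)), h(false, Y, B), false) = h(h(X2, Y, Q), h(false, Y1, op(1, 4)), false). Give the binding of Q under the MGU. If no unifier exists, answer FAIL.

op(k, op(op(k, k), op(op(1, 4), 4)))

Decompose h/3: h(op(op(k, k), op(Y1, 4)), B, op(k, X2)) = h(X2, Y, Q),  h(false, Y, B) = h(false, Y1, op(1, 4)),  false = false.
Decompose h/3: op(op(k, k), op(Y1, 4)) = X2,  B = Y,  op(k, X2) = Q.
Bind X2 := op(op(k, k), op(Y1, 4)); substituting into the one remaining equation that mentions X2 gives: op(k, op(op(k, k), op(Y1, 4))) = Q.
Bind B := Y; substituting into the one remaining equation that mentions B gives: h(false, Y, Y) = h(false, Y1, op(1, 4)).
Bind Q := op(k, op(op(k, k), op(Y1, 4))); no other remaining equation mentions Q.
Decompose h/3: false = false,  Y = Y1,  Y = op(1, 4).
Delete trivial equation false = false.
Bind Y := Y1; substituting into the one remaining equation that mentions Y gives: Y1 = op(1, 4). Substituting into the earlier binding gives B := Y1.
Bind Y1 := op(1, 4); no other remaining equation mentions Y1. Substituting into the earlier bindings gives X2 := op(op(k, k), op(op(1, 4), 4)), B := op(1, 4), Q := op(k, op(op(k, k), op(op(1, 4), 4))), Y := op(1, 4).
Delete trivial equation false = false.
MGU = { X2 -> op(op(k, k), op(op(1, 4), 4)), B -> op(1, 4), Q -> op(k, op(op(k, k), op(op(1, 4), 4))), Y -> op(1, 4), Y1 -> op(1, 4) }, so Q -> op(k, op(op(k, k), op(op(1, 4), 4))).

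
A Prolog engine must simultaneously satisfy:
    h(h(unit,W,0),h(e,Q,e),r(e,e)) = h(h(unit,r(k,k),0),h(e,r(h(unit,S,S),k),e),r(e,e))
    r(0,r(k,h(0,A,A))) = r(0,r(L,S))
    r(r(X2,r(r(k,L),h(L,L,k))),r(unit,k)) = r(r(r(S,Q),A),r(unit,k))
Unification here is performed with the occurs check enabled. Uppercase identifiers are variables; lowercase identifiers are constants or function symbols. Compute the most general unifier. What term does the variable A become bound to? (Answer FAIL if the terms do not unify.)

r(r(k,k),h(k,k,k))

Decompose h/3: h(unit,W,0) = h(unit,r(k,k),0),  h(e,Q,e) = h(e,r(h(unit,S,S),k),e),  r(e,e) = r(e,e).
Decompose h/3: unit = unit,  W = r(k,k),  0 = 0.
Delete trivial equation unit = unit.
Bind W := r(k,k); no other remaining equation mentions W.
Delete trivial equation 0 = 0.
Decompose h/3: e = e,  Q = r(h(unit,S,S),k),  e = e.
Delete trivial equation e = e.
Bind Q := r(h(unit,S,S),k); substituting into the one remaining equation that mentions Q gives: r(r(X2,r(r(k,L),h(L,L,k))),r(unit,k)) = r(r(r(S,r(h(unit,S,S),k)),A),r(unit,k)).
Delete trivial equation e = e.
Delete trivial equation r(e,e) = r(e,e).
Decompose r/2: 0 = 0,  r(k,h(0,A,A)) = r(L,S).
Delete trivial equation 0 = 0.
Decompose r/2: k = L,  h(0,A,A) = S.
Bind L := k; substituting into the one remaining equation that mentions L gives: r(r(X2,r(r(k,k),h(k,k,k))),r(unit,k)) = r(r(r(S,r(h(unit,S,S),k)),A),r(unit,k)).
Bind S := h(0,A,A); substituting into the remaining equation gives: r(r(X2,r(r(k,k),h(k,k,k))),r(unit,k)) = r(r(r(h(0,A,A),r(h(unit,h(0,A,A),h(0,A,A)),k)),A),r(unit,k)). Substituting into the earlier binding gives Q := r(h(unit,h(0,A,A),h(0,A,A)),k).
Decompose r/2: r(X2,r(r(k,k),h(k,k,k))) = r(r(h(0,A,A),r(h(unit,h(0,A,A),h(0,A,A)),k)),A),  r(unit,k) = r(unit,k).
Decompose r/2: X2 = r(h(0,A,A),r(h(unit,h(0,A,A),h(0,A,A)),k)),  r(r(k,k),h(k,k,k)) = A.
Bind X2 := r(h(0,A,A),r(h(unit,h(0,A,A),h(0,A,A)),k)); no other remaining equation mentions X2.
Bind A := r(r(k,k),h(k,k,k)); no other remaining equation mentions A. Substituting into the earlier bindings gives Q := r(h(unit,h(0,r(r(k,k),h(k,k,k)),r(r(k,k),h(k,k,k))),h(0,r(r(k,k),h(k,k,k)),r(r(k,k),h(k,k,k)))),k), S := h(0,r(r(k,k),h(k,k,k)),r(r(k,k),h(k,k,k))), X2 := r(h(0,r(r(k,k),h(k,k,k)),r(r(k,k),h(k,k,k))),r(h(unit,h(0,r(r(k,k),h(k,k,k)),r(r(k,k),h(k,k,k))),h(0,r(r(k,k),h(k,k,k)),r(r(k,k),h(k,k,k)))),k)).
Delete trivial equation r(unit,k) = r(unit,k).
MGU = { W -> r(k,k), Q -> r(h(unit,h(0,r(r(k,k),h(k,k,k)),r(r(k,k),h(k,k,k))),h(0,r(r(k,k),h(k,k,k)),r(r(k,k),h(k,k,k)))),k), L -> k, S -> h(0,r(r(k,k),h(k,k,k)),r(r(k,k),h(k,k,k))), X2 -> r(h(0,r(r(k,k),h(k,k,k)),r(r(k,k),h(k,k,k))),r(h(unit,h(0,r(r(k,k),h(k,k,k)),r(r(k,k),h(k,k,k))),h(0,r(r(k,k),h(k,k,k)),r(r(k,k),h(k,k,k)))),k)), A -> r(r(k,k),h(k,k,k)) }, so A -> r(r(k,k),h(k,k,k)).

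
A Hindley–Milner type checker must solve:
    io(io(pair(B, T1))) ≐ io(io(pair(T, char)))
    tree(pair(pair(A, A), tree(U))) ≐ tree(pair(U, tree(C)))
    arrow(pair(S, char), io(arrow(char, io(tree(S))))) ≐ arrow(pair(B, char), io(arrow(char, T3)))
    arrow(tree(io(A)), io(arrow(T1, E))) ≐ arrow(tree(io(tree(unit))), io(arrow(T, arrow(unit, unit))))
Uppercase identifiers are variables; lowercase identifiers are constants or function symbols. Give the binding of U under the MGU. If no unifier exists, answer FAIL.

pair(tree(unit), tree(unit))

Decompose io/1: io(pair(B, T1)) ≐ io(pair(T, char)).
Decompose io/1: pair(B, T1) ≐ pair(T, char).
Decompose pair/2: B ≐ T,  T1 ≐ char.
Bind B := T; substituting into the one remaining equation that mentions B gives: arrow(pair(S, char), io(arrow(char, io(tree(S))))) ≐ arrow(pair(T, char), io(arrow(char, T3))).
Bind T1 := char; substituting into the one remaining equation that mentions T1 gives: arrow(tree(io(A)), io(arrow(char, E))) ≐ arrow(tree(io(tree(unit))), io(arrow(T, arrow(unit, unit)))).
Decompose tree/1: pair(pair(A, A), tree(U)) ≐ pair(U, tree(C)).
Decompose pair/2: pair(A, A) ≐ U,  tree(U) ≐ tree(C).
Bind U := pair(A, A); substituting into the one remaining equation that mentions U gives: tree(pair(A, A)) ≐ tree(C).
Decompose tree/1: pair(A, A) ≐ C.
Bind C := pair(A, A); no other remaining equation mentions C.
Decompose arrow/2: pair(S, char) ≐ pair(T, char),  io(arrow(char, io(tree(S)))) ≐ io(arrow(char, T3)).
Decompose pair/2: S ≐ T,  char ≐ char.
Bind S := T; substituting into the one remaining equation that mentions S gives: io(arrow(char, io(tree(T)))) ≐ io(arrow(char, T3)).
Delete trivial equation char ≐ char.
Decompose io/1: arrow(char, io(tree(T))) ≐ arrow(char, T3).
Decompose arrow/2: char ≐ char,  io(tree(T)) ≐ T3.
Delete trivial equation char ≐ char.
Bind T3 := io(tree(T)); no other remaining equation mentions T3.
Decompose arrow/2: tree(io(A)) ≐ tree(io(tree(unit))),  io(arrow(char, E)) ≐ io(arrow(T, arrow(unit, unit))).
Decompose tree/1: io(A) ≐ io(tree(unit)).
Decompose io/1: A ≐ tree(unit).
Bind A := tree(unit); no other remaining equation mentions A. Substituting into the earlier bindings gives U := pair(tree(unit), tree(unit)), C := pair(tree(unit), tree(unit)).
Decompose io/1: arrow(char, E) ≐ arrow(T, arrow(unit, unit)).
Decompose arrow/2: char ≐ T,  E ≐ arrow(unit, unit).
Bind T := char; no other remaining equation mentions T. Substituting into the earlier bindings gives B := char, S := char, T3 := io(tree(char)).
Bind E := arrow(unit, unit).
MGU = { B ↦ char, T1 ↦ char, U ↦ pair(tree(unit), tree(unit)), C ↦ pair(tree(unit), tree(unit)), S ↦ char, T3 ↦ io(tree(char)), A ↦ tree(unit), T ↦ char, E ↦ arrow(unit, unit) }, so U ↦ pair(tree(unit), tree(unit)).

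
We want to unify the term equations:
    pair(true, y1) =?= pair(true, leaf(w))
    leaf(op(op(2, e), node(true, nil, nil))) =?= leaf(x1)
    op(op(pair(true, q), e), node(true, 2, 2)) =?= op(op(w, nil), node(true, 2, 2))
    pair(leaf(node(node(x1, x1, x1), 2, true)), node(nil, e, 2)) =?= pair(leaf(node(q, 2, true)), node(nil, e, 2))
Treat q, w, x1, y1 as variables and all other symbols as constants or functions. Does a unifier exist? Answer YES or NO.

Decompose pair/2: true =?= true,  y1 =?= leaf(w).
Delete trivial equation true =?= true.
Bind y1 := leaf(w); no other remaining equation mentions y1.
Decompose leaf/1: op(op(2, e), node(true, nil, nil)) =?= x1.
Bind x1 := op(op(2, e), node(true, nil, nil)); substituting into the one remaining equation that mentions x1 gives: pair(leaf(node(node(op(op(2, e), node(true, nil, nil)), op(op(2, e), node(true, nil, nil)), op(op(2, e), node(true, nil, nil))), 2, true)), node(nil, e, 2)) =?= pair(leaf(node(q, 2, true)), node(nil, e, 2)).
Decompose op/2: op(pair(true, q), e) =?= op(w, nil),  node(true, 2, 2) =?= node(true, 2, 2).
Decompose op/2: pair(true, q) =?= w,  e =?= nil.
Bind w := pair(true, q); no other remaining equation mentions w. Substituting into the earlier binding gives y1 := leaf(pair(true, q)).
Clash: constants e and nil differ; no unifier exists.

NO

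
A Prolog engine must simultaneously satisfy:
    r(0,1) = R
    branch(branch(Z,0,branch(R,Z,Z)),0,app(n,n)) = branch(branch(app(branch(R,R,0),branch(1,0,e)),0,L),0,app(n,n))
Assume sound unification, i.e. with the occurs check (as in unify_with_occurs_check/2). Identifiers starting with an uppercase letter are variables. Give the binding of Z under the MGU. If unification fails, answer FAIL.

Bind R := r(0,1); substituting into the remaining equation gives: branch(branch(Z,0,branch(r(0,1),Z,Z)),0,app(n,n)) = branch(branch(app(branch(r(0,1),r(0,1),0),branch(1,0,e)),0,L),0,app(n,n)).
Decompose branch/3: branch(Z,0,branch(r(0,1),Z,Z)) = branch(app(branch(r(0,1),r(0,1),0),branch(1,0,e)),0,L),  0 = 0,  app(n,n) = app(n,n).
Decompose branch/3: Z = app(branch(r(0,1),r(0,1),0),branch(1,0,e)),  0 = 0,  branch(r(0,1),Z,Z) = L.
Bind Z := app(branch(r(0,1),r(0,1),0),branch(1,0,e)); substituting into the one remaining equation that mentions Z gives: branch(r(0,1),app(branch(r(0,1),r(0,1),0),branch(1,0,e)),app(branch(r(0,1),r(0,1),0),branch(1,0,e))) = L.
Delete trivial equation 0 = 0.
Bind L := branch(r(0,1),app(branch(r(0,1),r(0,1),0),branch(1,0,e)),app(branch(r(0,1),r(0,1),0),branch(1,0,e))); no other remaining equation mentions L.
Delete trivial equation 0 = 0.
Delete trivial equation app(n,n) = app(n,n).
MGU = { R = r(0,1), Z = app(branch(r(0,1),r(0,1),0),branch(1,0,e)), L = branch(r(0,1),app(branch(r(0,1),r(0,1),0),branch(1,0,e)),app(branch(r(0,1),r(0,1),0),branch(1,0,e))) }, so Z = app(branch(r(0,1),r(0,1),0),branch(1,0,e)).

app(branch(r(0,1),r(0,1),0),branch(1,0,e))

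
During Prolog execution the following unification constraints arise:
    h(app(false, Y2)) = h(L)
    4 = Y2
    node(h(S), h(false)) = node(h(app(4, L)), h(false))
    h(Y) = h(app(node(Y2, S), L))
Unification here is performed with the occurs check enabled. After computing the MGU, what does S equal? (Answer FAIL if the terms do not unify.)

app(4, app(false, 4))

Decompose h/1: app(false, Y2) = L.
Bind L := app(false, Y2); substituting into the 2 remaining equations that mention L gives: node(h(S), h(false)) = node(h(app(4, app(false, Y2))), h(false)),  h(Y) = h(app(node(Y2, S), app(false, Y2))).
Bind Y2 := 4; substituting into the remaining equations gives: node(h(S), h(false)) = node(h(app(4, app(false, 4))), h(false)),  h(Y) = h(app(node(4, S), app(false, 4))). Substituting into the earlier binding gives L := app(false, 4).
Decompose node/2: h(S) = h(app(4, app(false, 4))),  h(false) = h(false).
Decompose h/1: S = app(4, app(false, 4)).
Bind S := app(4, app(false, 4)); substituting into the one remaining equation that mentions S gives: h(Y) = h(app(node(4, app(4, app(false, 4))), app(false, 4))).
Delete trivial equation h(false) = h(false).
Decompose h/1: Y = app(node(4, app(4, app(false, 4))), app(false, 4)).
Bind Y := app(node(4, app(4, app(false, 4))), app(false, 4)).
MGU = { L = app(false, 4), Y2 = 4, S = app(4, app(false, 4)), Y = app(node(4, app(4, app(false, 4))), app(false, 4)) }, so S = app(4, app(false, 4)).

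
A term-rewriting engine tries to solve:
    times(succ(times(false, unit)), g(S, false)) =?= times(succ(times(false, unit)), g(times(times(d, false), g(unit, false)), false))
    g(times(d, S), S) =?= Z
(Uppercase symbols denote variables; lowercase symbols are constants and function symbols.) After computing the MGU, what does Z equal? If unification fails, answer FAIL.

g(times(d, times(times(d, false), g(unit, false))), times(times(d, false), g(unit, false)))

Decompose times/2: succ(times(false, unit)) =?= succ(times(false, unit)),  g(S, false) =?= g(times(times(d, false), g(unit, false)), false).
Delete trivial equation succ(times(false, unit)) =?= succ(times(false, unit)).
Decompose g/2: S =?= times(times(d, false), g(unit, false)),  false =?= false.
Bind S := times(times(d, false), g(unit, false)); substituting into the one remaining equation that mentions S gives: g(times(d, times(times(d, false), g(unit, false))), times(times(d, false), g(unit, false))) =?= Z.
Delete trivial equation false =?= false.
Bind Z := g(times(d, times(times(d, false), g(unit, false))), times(times(d, false), g(unit, false))).
MGU = { S ↦ times(times(d, false), g(unit, false)), Z ↦ g(times(d, times(times(d, false), g(unit, false))), times(times(d, false), g(unit, false))) }, so Z ↦ g(times(d, times(times(d, false), g(unit, false))), times(times(d, false), g(unit, false))).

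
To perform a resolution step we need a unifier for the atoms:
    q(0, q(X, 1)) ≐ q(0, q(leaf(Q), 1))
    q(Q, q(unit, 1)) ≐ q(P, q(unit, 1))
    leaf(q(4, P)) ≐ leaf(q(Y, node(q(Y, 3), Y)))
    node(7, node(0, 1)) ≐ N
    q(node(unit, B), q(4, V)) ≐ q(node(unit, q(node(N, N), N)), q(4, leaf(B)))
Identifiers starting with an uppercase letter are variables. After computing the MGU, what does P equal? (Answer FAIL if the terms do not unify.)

Decompose q/2: 0 ≐ 0,  q(X, 1) ≐ q(leaf(Q), 1).
Delete trivial equation 0 ≐ 0.
Decompose q/2: X ≐ leaf(Q),  1 ≐ 1.
Bind X := leaf(Q); no other remaining equation mentions X.
Delete trivial equation 1 ≐ 1.
Decompose q/2: Q ≐ P,  q(unit, 1) ≐ q(unit, 1).
Bind Q := P; no other remaining equation mentions Q. Substituting into the earlier binding gives X := leaf(P).
Delete trivial equation q(unit, 1) ≐ q(unit, 1).
Decompose leaf/1: q(4, P) ≐ q(Y, node(q(Y, 3), Y)).
Decompose q/2: 4 ≐ Y,  P ≐ node(q(Y, 3), Y).
Bind Y := 4; substituting into the one remaining equation that mentions Y gives: P ≐ node(q(4, 3), 4).
Bind P := node(q(4, 3), 4); no other remaining equation mentions P. Substituting into the earlier bindings gives X := leaf(node(q(4, 3), 4)), Q := node(q(4, 3), 4).
Bind N := node(7, node(0, 1)); substituting into the remaining equation gives: q(node(unit, B), q(4, V)) ≐ q(node(unit, q(node(node(7, node(0, 1)), node(7, node(0, 1))), node(7, node(0, 1)))), q(4, leaf(B))).
Decompose q/2: node(unit, B) ≐ node(unit, q(node(node(7, node(0, 1)), node(7, node(0, 1))), node(7, node(0, 1)))),  q(4, V) ≐ q(4, leaf(B)).
Decompose node/2: unit ≐ unit,  B ≐ q(node(node(7, node(0, 1)), node(7, node(0, 1))), node(7, node(0, 1))).
Delete trivial equation unit ≐ unit.
Bind B := q(node(node(7, node(0, 1)), node(7, node(0, 1))), node(7, node(0, 1))); substituting into the remaining equation gives: q(4, V) ≐ q(4, leaf(q(node(node(7, node(0, 1)), node(7, node(0, 1))), node(7, node(0, 1))))).
Decompose q/2: 4 ≐ 4,  V ≐ leaf(q(node(node(7, node(0, 1)), node(7, node(0, 1))), node(7, node(0, 1)))).
Delete trivial equation 4 ≐ 4.
Bind V := leaf(q(node(node(7, node(0, 1)), node(7, node(0, 1))), node(7, node(0, 1)))).
MGU = { X -> leaf(node(q(4, 3), 4)), Q -> node(q(4, 3), 4), Y -> 4, P -> node(q(4, 3), 4), N -> node(7, node(0, 1)), B -> q(node(node(7, node(0, 1)), node(7, node(0, 1))), node(7, node(0, 1))), V -> leaf(q(node(node(7, node(0, 1)), node(7, node(0, 1))), node(7, node(0, 1)))) }, so P -> node(q(4, 3), 4).

node(q(4, 3), 4)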